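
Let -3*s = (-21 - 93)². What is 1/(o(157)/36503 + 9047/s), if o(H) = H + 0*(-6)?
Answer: -158130996/329562517 ≈ -0.47982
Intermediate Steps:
o(H) = H (o(H) = H + 0 = H)
s = -4332 (s = -(-21 - 93)²/3 = -⅓*(-114)² = -⅓*12996 = -4332)
1/(o(157)/36503 + 9047/s) = 1/(157/36503 + 9047/(-4332)) = 1/(157*(1/36503) + 9047*(-1/4332)) = 1/(157/36503 - 9047/4332) = 1/(-329562517/158130996) = -158130996/329562517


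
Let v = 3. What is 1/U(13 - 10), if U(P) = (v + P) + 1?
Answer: ⅐ ≈ 0.14286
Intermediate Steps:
U(P) = 4 + P (U(P) = (3 + P) + 1 = 4 + P)
1/U(13 - 10) = 1/(4 + (13 - 10)) = 1/(4 + 3) = 1/7 = ⅐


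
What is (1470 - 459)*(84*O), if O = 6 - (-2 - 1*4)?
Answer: 1019088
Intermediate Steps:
O = 12 (O = 6 - (-2 - 4) = 6 - 1*(-6) = 6 + 6 = 12)
(1470 - 459)*(84*O) = (1470 - 459)*(84*12) = 1011*1008 = 1019088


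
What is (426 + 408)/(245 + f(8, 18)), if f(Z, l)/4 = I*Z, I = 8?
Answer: 278/167 ≈ 1.6647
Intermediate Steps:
f(Z, l) = 32*Z (f(Z, l) = 4*(8*Z) = 32*Z)
(426 + 408)/(245 + f(8, 18)) = (426 + 408)/(245 + 32*8) = 834/(245 + 256) = 834/501 = 834*(1/501) = 278/167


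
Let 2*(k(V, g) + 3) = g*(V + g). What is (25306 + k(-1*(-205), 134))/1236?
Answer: 12004/309 ≈ 38.848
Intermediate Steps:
k(V, g) = -3 + g*(V + g)/2 (k(V, g) = -3 + (g*(V + g))/2 = -3 + g*(V + g)/2)
(25306 + k(-1*(-205), 134))/1236 = (25306 + (-3 + (½)*134² + (½)*(-1*(-205))*134))/1236 = (25306 + (-3 + (½)*17956 + (½)*205*134))*(1/1236) = (25306 + (-3 + 8978 + 13735))*(1/1236) = (25306 + 22710)*(1/1236) = 48016*(1/1236) = 12004/309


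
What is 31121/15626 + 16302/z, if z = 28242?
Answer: 188942389/73551582 ≈ 2.5688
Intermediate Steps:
31121/15626 + 16302/z = 31121/15626 + 16302/28242 = 31121*(1/15626) + 16302*(1/28242) = 31121/15626 + 2717/4707 = 188942389/73551582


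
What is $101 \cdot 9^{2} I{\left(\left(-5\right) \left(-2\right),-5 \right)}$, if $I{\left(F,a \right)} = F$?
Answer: $81810$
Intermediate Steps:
$101 \cdot 9^{2} I{\left(\left(-5\right) \left(-2\right),-5 \right)} = 101 \cdot 9^{2} \left(\left(-5\right) \left(-2\right)\right) = 101 \cdot 81 \cdot 10 = 8181 \cdot 10 = 81810$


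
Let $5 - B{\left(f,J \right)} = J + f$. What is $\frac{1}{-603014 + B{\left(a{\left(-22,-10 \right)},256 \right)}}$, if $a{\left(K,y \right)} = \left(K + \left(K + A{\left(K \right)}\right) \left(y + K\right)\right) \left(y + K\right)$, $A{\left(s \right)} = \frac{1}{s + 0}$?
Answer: $- \frac{11}{6395339} \approx -1.72 \cdot 10^{-6}$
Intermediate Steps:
$A{\left(s \right)} = \frac{1}{s}$
$a{\left(K,y \right)} = \left(K + y\right) \left(K + \left(K + y\right) \left(K + \frac{1}{K}\right)\right)$ ($a{\left(K,y \right)} = \left(K + \left(K + \frac{1}{K}\right) \left(y + K\right)\right) \left(y + K\right) = \left(K + \left(K + \frac{1}{K}\right) \left(K + y\right)\right) \left(K + y\right) = \left(K + \left(K + y\right) \left(K + \frac{1}{K}\right)\right) \left(K + y\right) = \left(K + y\right) \left(K + \left(K + y\right) \left(K + \frac{1}{K}\right)\right)$)
$B{\left(f,J \right)} = 5 - J - f$ ($B{\left(f,J \right)} = 5 - \left(J + f\right) = 5 - J - f$)
$\frac{1}{-603014 + B{\left(a{\left(-22,-10 \right)},256 \right)}} = \frac{1}{-603014 - \left(-9935 - 2200 + 200 + \frac{\left(-10\right)^{2}}{-22} + 2 \left(-10\right) \left(-22\right)^{2}\right)} = \frac{1}{-603014 - \left(-9735 - \frac{24250}{11} + 2 \left(-10\right) 484\right)} = \frac{1}{-603014 - - \frac{237815}{11}} = \frac{1}{-603014 + \left(5 - 256 + \frac{240576}{11}\right)} = \frac{1}{-603014 + \frac{237815}{11}} = \frac{1}{- \frac{6395339}{11}} = - \frac{11}{6395339}$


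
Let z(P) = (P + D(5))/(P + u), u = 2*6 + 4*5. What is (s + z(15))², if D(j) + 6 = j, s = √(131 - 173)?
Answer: -92582/2209 + 28*I*√42/47 ≈ -41.911 + 3.8609*I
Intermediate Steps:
u = 32 (u = 12 + 20 = 32)
s = I*√42 (s = √(-42) = I*√42 ≈ 6.4807*I)
D(j) = -6 + j
z(P) = (-1 + P)/(32 + P) (z(P) = (P + (-6 + 5))/(P + 32) = (P - 1)/(32 + P) = (-1 + P)/(32 + P))
(s + z(15))² = (I*√42 + (-1 + 15)/(32 + 15))² = (I*√42 + 14/47)² = (14/47 + I*√42)²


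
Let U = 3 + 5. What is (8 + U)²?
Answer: 256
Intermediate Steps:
U = 8
(8 + U)² = (8 + 8)² = 16² = 256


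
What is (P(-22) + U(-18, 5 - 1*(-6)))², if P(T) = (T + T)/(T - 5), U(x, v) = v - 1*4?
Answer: 54289/729 ≈ 74.470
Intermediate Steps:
U(x, v) = -4 + v (U(x, v) = v - 4 = -4 + v)
P(T) = 2*T/(-5 + T) (P(T) = (2*T)/(-5 + T) = 2*T/(-5 + T))
(P(-22) + U(-18, 5 - 1*(-6)))² = (2*(-22)/(-5 - 22) + (-4 + (5 - 1*(-6))))² = (2*(-22)/(-27) + (-4 + (5 + 6)))² = (2*(-22)*(-1/27) + (-4 + 11))² = (44/27 + 7)² = (233/27)² = 54289/729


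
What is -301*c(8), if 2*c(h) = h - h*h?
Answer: 8428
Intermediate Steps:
c(h) = h/2 - h²/2 (c(h) = (h - h*h)/2 = (h - h²)/2 = h/2 - h²/2)
-301*c(8) = -301*8*(1 - 1*8)/2 = -301*8*(1 - 8)/2 = -301*8*(-7)/2 = -301*(-28) = 8428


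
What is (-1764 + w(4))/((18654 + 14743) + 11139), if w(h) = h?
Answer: -220/5567 ≈ -0.039519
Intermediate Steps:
(-1764 + w(4))/((18654 + 14743) + 11139) = (-1764 + 4)/((18654 + 14743) + 11139) = -1760/(33397 + 11139) = -1760/44536 = -1760*1/44536 = -220/5567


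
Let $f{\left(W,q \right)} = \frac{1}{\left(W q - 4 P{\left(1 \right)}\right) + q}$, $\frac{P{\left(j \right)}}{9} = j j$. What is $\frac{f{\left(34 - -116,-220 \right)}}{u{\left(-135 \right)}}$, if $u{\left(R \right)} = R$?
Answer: $\frac{1}{4489560} \approx 2.2274 \cdot 10^{-7}$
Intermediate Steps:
$P{\left(j \right)} = 9 j^{2}$ ($P{\left(j \right)} = 9 j j = 9 j^{2}$)
$f{\left(W,q \right)} = \frac{1}{-36 + q + W q}$ ($f{\left(W,q \right)} = \frac{1}{\left(W q - 4 \cdot 9 \cdot 1^{2}\right) + q} = \frac{1}{\left(W q - 4 \cdot 9 \cdot 1\right) + q} = \frac{1}{\left(W q - 36\right) + q} = \frac{1}{\left(-36 + W q\right) + q} = \frac{1}{-36 + q + W q}$)
$\frac{f{\left(34 - -116,-220 \right)}}{u{\left(-135 \right)}} = \frac{1}{\left(-36 - 220 + \left(34 - -116\right) \left(-220\right)\right) \left(-135\right)} = \frac{1}{-36 - 220 + \left(34 + 116\right) \left(-220\right)} \left(- \frac{1}{135}\right) = \frac{1}{-36 - 220 + 150 \left(-220\right)} \left(- \frac{1}{135}\right) = \frac{1}{-36 - 220 - 33000} \left(- \frac{1}{135}\right) = \frac{1}{-33256} \left(- \frac{1}{135}\right) = \left(- \frac{1}{33256}\right) \left(- \frac{1}{135}\right) = \frac{1}{4489560}$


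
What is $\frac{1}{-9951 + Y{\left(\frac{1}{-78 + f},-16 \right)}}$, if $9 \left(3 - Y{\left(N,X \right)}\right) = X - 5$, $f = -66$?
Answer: $- \frac{3}{29837} \approx -0.00010055$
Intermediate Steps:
$Y{\left(N,X \right)} = \frac{32}{9} - \frac{X}{9}$ ($Y{\left(N,X \right)} = 3 - \frac{X - 5}{9} = 3 - \frac{-5 + X}{9} = 3 - \left(- \frac{5}{9} + \frac{X}{9}\right) = \frac{32}{9} - \frac{X}{9}$)
$\frac{1}{-9951 + Y{\left(\frac{1}{-78 + f},-16 \right)}} = \frac{1}{-9951 + \left(\frac{32}{9} - - \frac{16}{9}\right)} = \frac{1}{-9951 + \left(\frac{32}{9} + \frac{16}{9}\right)} = \frac{1}{-9951 + \frac{16}{3}} = \frac{1}{- \frac{29837}{3}} = - \frac{3}{29837}$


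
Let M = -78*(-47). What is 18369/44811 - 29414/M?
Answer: -5345000/702039 ≈ -7.6135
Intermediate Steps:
M = 3666
18369/44811 - 29414/M = 18369/44811 - 29414/3666 = 18369*(1/44811) - 29414*1/3666 = 157/383 - 14707/1833 = -5345000/702039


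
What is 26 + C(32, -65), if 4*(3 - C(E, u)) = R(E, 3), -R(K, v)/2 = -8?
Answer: 25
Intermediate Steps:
R(K, v) = 16 (R(K, v) = -2*(-8) = 16)
C(E, u) = -1 (C(E, u) = 3 - ¼*16 = 3 - 4 = -1)
26 + C(32, -65) = 26 - 1 = 25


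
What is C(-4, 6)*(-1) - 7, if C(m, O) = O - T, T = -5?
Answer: -18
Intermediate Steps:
C(m, O) = 5 + O (C(m, O) = O - 1*(-5) = O + 5 = 5 + O)
C(-4, 6)*(-1) - 7 = (5 + 6)*(-1) - 7 = 11*(-1) - 7 = -11 - 7 = -18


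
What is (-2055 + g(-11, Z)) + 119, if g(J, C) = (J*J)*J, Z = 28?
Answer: -3267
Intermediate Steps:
g(J, C) = J³ (g(J, C) = J²*J = J³)
(-2055 + g(-11, Z)) + 119 = (-2055 + (-11)³) + 119 = (-2055 - 1331) + 119 = -3386 + 119 = -3267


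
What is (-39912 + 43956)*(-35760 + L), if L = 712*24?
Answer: -75509568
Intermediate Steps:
L = 17088
(-39912 + 43956)*(-35760 + L) = (-39912 + 43956)*(-35760 + 17088) = 4044*(-18672) = -75509568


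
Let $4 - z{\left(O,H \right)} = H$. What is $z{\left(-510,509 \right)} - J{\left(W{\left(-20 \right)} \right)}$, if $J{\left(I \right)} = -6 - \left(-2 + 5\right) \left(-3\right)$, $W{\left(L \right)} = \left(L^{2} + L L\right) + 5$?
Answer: $-508$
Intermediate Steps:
$z{\left(O,H \right)} = 4 - H$
$W{\left(L \right)} = 5 + 2 L^{2}$ ($W{\left(L \right)} = \left(L^{2} + L^{2}\right) + 5 = 2 L^{2} + 5 = 5 + 2 L^{2}$)
$J{\left(I \right)} = 3$ ($J{\left(I \right)} = -6 - 3 \left(-3\right) = -6 - -9 = -6 + 9 = 3$)
$z{\left(-510,509 \right)} - J{\left(W{\left(-20 \right)} \right)} = \left(4 - 509\right) - 3 = -505 - 3 = -508$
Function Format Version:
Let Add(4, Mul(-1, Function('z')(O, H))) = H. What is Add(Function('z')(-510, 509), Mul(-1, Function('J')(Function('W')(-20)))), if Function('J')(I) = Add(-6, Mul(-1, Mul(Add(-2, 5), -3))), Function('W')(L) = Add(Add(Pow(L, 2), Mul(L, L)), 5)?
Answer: -508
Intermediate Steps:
Function('z')(O, H) = Add(4, Mul(-1, H))
Function('W')(L) = Add(5, Mul(2, Pow(L, 2))) (Function('W')(L) = Add(Add(Pow(L, 2), Pow(L, 2)), 5) = Add(Mul(2, Pow(L, 2)), 5) = Add(5, Mul(2, Pow(L, 2))))
Function('J')(I) = 3 (Function('J')(I) = Add(-6, Mul(-1, Mul(3, -3))) = Add(-6, Mul(-1, -9)) = Add(-6, 9) = 3)
Add(Function('z')(-510, 509), Mul(-1, Function('J')(Function('W')(-20)))) = Add(Add(4, Mul(-1, 509)), Mul(-1, 3)) = Add(Add(4, -509), -3) = Add(-505, -3) = -508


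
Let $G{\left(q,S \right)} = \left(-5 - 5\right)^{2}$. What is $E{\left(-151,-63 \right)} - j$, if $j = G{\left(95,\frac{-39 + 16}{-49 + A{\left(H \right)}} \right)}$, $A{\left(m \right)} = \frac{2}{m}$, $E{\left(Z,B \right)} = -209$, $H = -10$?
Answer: $-309$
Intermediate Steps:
$G{\left(q,S \right)} = 100$ ($G{\left(q,S \right)} = \left(-10\right)^{2} = 100$)
$j = 100$
$E{\left(-151,-63 \right)} - j = -209 - 100 = -309$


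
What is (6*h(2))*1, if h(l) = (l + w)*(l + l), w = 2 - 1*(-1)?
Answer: 120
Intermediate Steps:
w = 3 (w = 2 + 1 = 3)
h(l) = 2*l*(3 + l) (h(l) = (l + 3)*(l + l) = (3 + l)*(2*l) = 2*l*(3 + l))
(6*h(2))*1 = (6*(2*2*(3 + 2)))*1 = (6*(2*2*5))*1 = (6*20)*1 = 120*1 = 120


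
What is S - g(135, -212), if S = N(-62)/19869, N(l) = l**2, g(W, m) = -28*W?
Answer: 75108664/19869 ≈ 3780.2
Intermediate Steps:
S = 3844/19869 (S = (-62)**2/19869 = 3844*(1/19869) = 3844/19869 ≈ 0.19347)
S - g(135, -212) = 3844/19869 - (-28)*135 = 3844/19869 - 1*(-3780) = 3844/19869 + 3780 = 75108664/19869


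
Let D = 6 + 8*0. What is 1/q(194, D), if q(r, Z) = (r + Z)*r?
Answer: 1/38800 ≈ 2.5773e-5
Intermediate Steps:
D = 6 (D = 6 + 0 = 6)
q(r, Z) = r*(Z + r) (q(r, Z) = (Z + r)*r = r*(Z + r))
1/q(194, D) = 1/(194*(6 + 194)) = 1/(194*200) = 1/38800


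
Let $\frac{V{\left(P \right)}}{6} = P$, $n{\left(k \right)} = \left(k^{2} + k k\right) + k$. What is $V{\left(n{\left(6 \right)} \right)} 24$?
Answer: $11232$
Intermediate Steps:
$n{\left(k \right)} = k + 2 k^{2}$ ($n{\left(k \right)} = \left(k^{2} + k^{2}\right) + k = 2 k^{2} + k = k + 2 k^{2}$)
$V{\left(P \right)} = 6 P$
$V{\left(n{\left(6 \right)} \right)} 24 = 6 \cdot 6 \left(1 + 2 \cdot 6\right) 24 = 6 \cdot 6 \left(1 + 12\right) 24 = 6 \cdot 6 \cdot 13 \cdot 24 = 6 \cdot 78 \cdot 24 = 468 \cdot 24 = 11232$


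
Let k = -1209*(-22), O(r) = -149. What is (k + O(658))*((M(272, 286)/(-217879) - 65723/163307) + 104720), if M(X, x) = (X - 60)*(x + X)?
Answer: 98549662993799043179/35581165853 ≈ 2.7697e+9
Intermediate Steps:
M(X, x) = (-60 + X)*(X + x)
k = 26598
(k + O(658))*((M(272, 286)/(-217879) - 65723/163307) + 104720) = (26598 - 149)*(((272**2 - 60*272 - 60*286 + 272*286)/(-217879) - 65723/163307) + 104720) = 26449*(((73984 - 16320 - 17160 + 77792)*(-1/217879) - 65723*1/163307) + 104720) = 26449*((118296*(-1/217879) - 65723/163307) + 104720) = 26449*((-118296/217879 - 65723/163307) + 104720) = 26449*(-33638226389/35581165853 + 104720) = 26449*(3726026049899771/35581165853) = 98549662993799043179/35581165853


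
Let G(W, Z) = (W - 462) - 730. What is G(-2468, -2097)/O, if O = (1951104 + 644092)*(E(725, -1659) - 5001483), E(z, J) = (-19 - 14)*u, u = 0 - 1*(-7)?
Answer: 305/1081702347162 ≈ 2.8196e-10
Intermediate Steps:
u = 7 (u = 0 + 7 = 7)
G(W, Z) = -1192 + W (G(W, Z) = (-462 + W) - 730 = -1192 + W)
E(z, J) = -231 (E(z, J) = (-19 - 14)*7 = -33*7 = -231)
O = -12980428165944 (O = (1951104 + 644092)*(-231 - 5001483) = 2595196*(-5001714) = -12980428165944)
G(-2468, -2097)/O = (-1192 - 2468)/(-12980428165944) = -3660*(-1/12980428165944) = 305/1081702347162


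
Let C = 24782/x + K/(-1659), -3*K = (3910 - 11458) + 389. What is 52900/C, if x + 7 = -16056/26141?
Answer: -52404697881900/3225656254811 ≈ -16.246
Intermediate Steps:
x = -199043/26141 (x = -7 - 16056/26141 = -199043/26141 ≈ -7.6142)
K = 7159/3 (K = -((3910 - 11458) + 389)/3 = -(-7548 + 389)/3 = -⅓*(-7159) = 7159/3 ≈ 2386.3)
C = -3225656254811/990637011 (C = 24782/(-199043/26141) + (7159/3)/(-1659) = 24782*(-26141/199043) + (7159/3)*(-1/1659) = -647826262/199043 - 7159/4977 = -3225656254811/990637011 ≈ -3256.1)
52900/C = 52900/(-3225656254811/990637011) = 52900*(-990637011/3225656254811) = -52404697881900/3225656254811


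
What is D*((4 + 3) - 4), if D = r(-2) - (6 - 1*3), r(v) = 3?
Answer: 0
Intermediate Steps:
D = 0 (D = 3 - (6 - 1*3) = 3 - (6 - 3) = 3 - 1*3 = 3 - 3 = 0)
D*((4 + 3) - 4) = 0*((4 + 3) - 4) = 0*(7 - 4) = 0*3 = 0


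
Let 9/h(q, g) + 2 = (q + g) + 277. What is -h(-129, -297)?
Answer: 9/151 ≈ 0.059603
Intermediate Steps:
h(q, g) = 9/(275 + g + q) (h(q, g) = 9/(-2 + ((q + g) + 277)) = 9/(-2 + ((g + q) + 277)) = 9/(-2 + (277 + g + q)) = 9/(275 + g + q))
-h(-129, -297) = -9/(275 - 297 - 129) = -9/(-151) = -9*(-1)/151 = -1*(-9/151) = 9/151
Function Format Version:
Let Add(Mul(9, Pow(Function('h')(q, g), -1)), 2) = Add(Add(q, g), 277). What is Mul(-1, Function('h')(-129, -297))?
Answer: Rational(9, 151) ≈ 0.059603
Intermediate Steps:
Function('h')(q, g) = Mul(9, Pow(Add(275, g, q), -1)) (Function('h')(q, g) = Mul(9, Pow(Add(-2, Add(Add(q, g), 277)), -1)) = Mul(9, Pow(Add(-2, Add(Add(g, q), 277)), -1)) = Mul(9, Pow(Add(-2, Add(277, g, q)), -1)) = Mul(9, Pow(Add(275, g, q), -1)))
Mul(-1, Function('h')(-129, -297)) = Mul(-1, Mul(9, Pow(Add(275, -297, -129), -1))) = Mul(-1, Mul(9, Pow(-151, -1))) = Mul(-1, Mul(9, Rational(-1, 151))) = Mul(-1, Rational(-9, 151)) = Rational(9, 151)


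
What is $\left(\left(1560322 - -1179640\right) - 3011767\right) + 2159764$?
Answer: $1887959$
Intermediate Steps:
$\left(\left(1560322 - -1179640\right) - 3011767\right) + 2159764 = \left(\left(1560322 + 1179640\right) - 3011767\right) + 2159764 = \left(2739962 - 3011767\right) + 2159764 = -271805 + 2159764 = 1887959$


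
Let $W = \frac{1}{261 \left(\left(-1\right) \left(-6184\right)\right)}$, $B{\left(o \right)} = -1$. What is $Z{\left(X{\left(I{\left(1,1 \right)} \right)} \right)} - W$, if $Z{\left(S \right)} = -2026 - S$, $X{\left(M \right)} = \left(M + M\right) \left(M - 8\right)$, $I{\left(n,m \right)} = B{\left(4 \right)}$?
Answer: $- \frac{3299065057}{1614024} \approx -2044.0$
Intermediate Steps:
$I{\left(n,m \right)} = -1$
$X{\left(M \right)} = 2 M \left(-8 + M\right)$
$W = \frac{1}{1614024}$ ($W = \frac{1}{261 \cdot 6184} = \frac{1}{1614024} \approx 6.1957 \cdot 10^{-7}$)
$Z{\left(X{\left(I{\left(1,1 \right)} \right)} \right)} - W = \left(-2026 - 2 \left(-1\right) \left(-8 - 1\right)\right) - \frac{1}{1614024} = \left(-2026 - 2 \left(-1\right) \left(-9\right)\right) - \frac{1}{1614024} = \left(-2026 - 18\right) - \frac{1}{1614024} = -2044 - \frac{1}{1614024} = - \frac{3299065057}{1614024}$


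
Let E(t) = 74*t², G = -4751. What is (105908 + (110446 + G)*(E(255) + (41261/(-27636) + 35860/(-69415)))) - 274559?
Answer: 195130297177091869987/383670588 ≈ 5.0859e+11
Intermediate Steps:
(105908 + (110446 + G)*(E(255) + (41261/(-27636) + 35860/(-69415)))) - 274559 = (105908 + (110446 - 4751)*(74*255² + (41261/(-27636) + 35860/(-69415)))) - 274559 = (105908 + 105695*(74*65025 + (41261*(-1/27636) + 35860*(-1/69415)))) - 274559 = (105908 + 105695*(4811850 + (-41261/27636 - 7172/13883))) - 274559 = (105908 + 105695*(4811850 - 771031855/383670588)) - 274559 = (105908 + 105695*(1846164547835945/383670588)) - 274559 = (105908 + 195130361883520206775/383670588) - 274559 = 195130402517304840679/383670588 - 274559 = 195130297177091869987/383670588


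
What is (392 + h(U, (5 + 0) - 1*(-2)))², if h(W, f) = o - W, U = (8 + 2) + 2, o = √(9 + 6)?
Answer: (380 + √15)² ≈ 1.4736e+5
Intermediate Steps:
o = √15 ≈ 3.8730
U = 12 (U = 10 + 2 = 12)
h(W, f) = √15 - W
(392 + h(U, (5 + 0) - 1*(-2)))² = (392 + (√15 - 1*12))² = (392 + (√15 - 12))² = (392 + (-12 + √15))² = (380 + √15)²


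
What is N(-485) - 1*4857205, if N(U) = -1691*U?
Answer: -4037070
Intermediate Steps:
N(-485) - 1*4857205 = -1691*(-485) - 1*4857205 = 820135 - 4857205 = -4037070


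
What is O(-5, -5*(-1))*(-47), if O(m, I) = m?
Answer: 235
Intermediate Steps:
O(-5, -5*(-1))*(-47) = -5*(-47) = 235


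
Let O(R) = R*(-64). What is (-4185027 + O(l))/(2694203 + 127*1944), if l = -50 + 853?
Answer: -4236419/2941091 ≈ -1.4404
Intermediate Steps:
l = 803
O(R) = -64*R
(-4185027 + O(l))/(2694203 + 127*1944) = (-4185027 - 64*803)/(2694203 + 127*1944) = (-4185027 - 51392)/(2694203 + 246888) = -4236419/2941091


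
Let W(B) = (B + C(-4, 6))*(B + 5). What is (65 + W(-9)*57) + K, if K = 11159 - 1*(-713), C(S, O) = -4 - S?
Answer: 13989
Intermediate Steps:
W(B) = B*(5 + B) (W(B) = (B + (-4 - 1*(-4)))*(B + 5) = (B + (-4 + 4))*(5 + B) = (B + 0)*(5 + B) = B*(5 + B))
K = 11872 (K = 11159 + 713 = 11872)
(65 + W(-9)*57) + K = (65 - 9*(5 - 9)*57) + 11872 = (65 - 9*(-4)*57) + 11872 = (65 + 36*57) + 11872 = (65 + 2052) + 11872 = 2117 + 11872 = 13989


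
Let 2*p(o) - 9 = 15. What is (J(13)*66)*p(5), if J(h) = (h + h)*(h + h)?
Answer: 535392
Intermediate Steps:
J(h) = 4*h**2 (J(h) = (2*h)*(2*h) = 4*h**2)
p(o) = 12 (p(o) = 9/2 + (1/2)*15 = 9/2 + 15/2 = 12)
(J(13)*66)*p(5) = ((4*13**2)*66)*12 = ((4*169)*66)*12 = (676*66)*12 = 44616*12 = 535392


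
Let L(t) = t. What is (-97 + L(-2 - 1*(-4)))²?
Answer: 9025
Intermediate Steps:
(-97 + L(-2 - 1*(-4)))² = (-97 + (-2 - 1*(-4)))² = (-97 + (-2 + 4))² = (-97 + 2)² = (-95)² = 9025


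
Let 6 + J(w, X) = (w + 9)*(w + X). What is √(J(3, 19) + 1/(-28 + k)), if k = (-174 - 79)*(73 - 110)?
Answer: √2497007855/3111 ≈ 16.062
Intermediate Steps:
J(w, X) = -6 + (9 + w)*(X + w) (J(w, X) = -6 + (w + 9)*(w + X) = -6 + (9 + w)*(X + w))
k = 9361 (k = -253*(-37) = 9361)
√(J(3, 19) + 1/(-28 + k)) = √((-6 + 3² + 9*19 + 9*3 + 19*3) + 1/(-28 + 9361)) = √((-6 + 9 + 171 + 27 + 57) + 1/9333) = √(258 + 1/9333) = √(2407915/9333) = √2497007855/3111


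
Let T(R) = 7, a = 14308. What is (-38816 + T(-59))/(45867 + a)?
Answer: -38809/60175 ≈ -0.64494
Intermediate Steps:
(-38816 + T(-59))/(45867 + a) = (-38816 + 7)/(45867 + 14308) = -38809/60175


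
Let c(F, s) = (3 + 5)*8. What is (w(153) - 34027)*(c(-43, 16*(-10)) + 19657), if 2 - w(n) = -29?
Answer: -670435116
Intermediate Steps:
w(n) = 31 (w(n) = 2 - 1*(-29) = 2 + 29 = 31)
c(F, s) = 64 (c(F, s) = 8*8 = 64)
(w(153) - 34027)*(c(-43, 16*(-10)) + 19657) = (31 - 34027)*(64 + 19657) = -33996*19721 = -670435116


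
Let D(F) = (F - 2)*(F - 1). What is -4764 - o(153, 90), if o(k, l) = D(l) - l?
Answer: -12506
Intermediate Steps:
D(F) = (-1 + F)*(-2 + F) (D(F) = (-2 + F)*(-1 + F) = (-1 + F)*(-2 + F))
o(k, l) = 2 + l**2 - 4*l (o(k, l) = (2 + l**2 - 3*l) - l = 2 + l**2 - 4*l)
-4764 - o(153, 90) = -4764 - (2 + 90**2 - 4*90) = -4764 - (2 + 8100 - 360) = -4764 - 1*7742 = -4764 - 7742 = -12506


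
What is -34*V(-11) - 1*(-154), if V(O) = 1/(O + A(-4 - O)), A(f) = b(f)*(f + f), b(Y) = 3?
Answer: 4740/31 ≈ 152.90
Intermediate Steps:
A(f) = 6*f (A(f) = 3*(f + f) = 3*(2*f) = 6*f)
V(O) = 1/(-24 - 5*O) (V(O) = 1/(O + 6*(-4 - O)) = 1/(O + (-24 - 6*O)) = 1/(-24 - 5*O))
-34*V(-11) - 1*(-154) = -(-34)/(24 + 5*(-11)) - 1*(-154) = -(-34)/(24 - 55) + 154 = -(-34)/(-31) + 154 = -(-34)*(-1)/31 + 154 = -34*1/31 + 154 = -34/31 + 154 = 4740/31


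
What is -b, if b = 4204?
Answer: -4204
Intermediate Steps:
-b = -1*4204 = -4204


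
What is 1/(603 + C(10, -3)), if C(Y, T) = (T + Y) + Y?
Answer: 1/620 ≈ 0.0016129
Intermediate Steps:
C(Y, T) = T + 2*Y
1/(603 + C(10, -3)) = 1/(603 + (-3 + 2*10)) = 1/(603 + (-3 + 20)) = 1/(603 + 17) = 1/620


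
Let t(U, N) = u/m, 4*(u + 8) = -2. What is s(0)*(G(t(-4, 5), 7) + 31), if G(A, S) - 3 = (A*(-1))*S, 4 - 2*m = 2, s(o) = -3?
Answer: -561/2 ≈ -280.50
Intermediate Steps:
u = -17/2 (u = -8 + (¼)*(-2) = -8 - ½ = -17/2 ≈ -8.5000)
m = 1 (m = 2 - ½*2 = 2 - 1 = 1)
t(U, N) = -17/2 (t(U, N) = -17/2/1 = -17/2*1 = -17/2)
G(A, S) = 3 - A*S (G(A, S) = 3 + (A*(-1))*S = 3 + (-A)*S = 3 - A*S)
s(0)*(G(t(-4, 5), 7) + 31) = -3*((3 - 1*(-17/2)*7) + 31) = -3*((3 + 119/2) + 31) = -3*(125/2 + 31) = -3*187/2 = -561/2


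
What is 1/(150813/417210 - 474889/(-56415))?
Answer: 1569126810/13775770339 ≈ 0.11390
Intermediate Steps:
1/(150813/417210 - 474889/(-56415)) = 1/(150813*(1/417210) - 474889*(-1/56415)) = 1/(50271/139070 + 474889/56415) = 1/(13775770339/1569126810) = 1569126810/13775770339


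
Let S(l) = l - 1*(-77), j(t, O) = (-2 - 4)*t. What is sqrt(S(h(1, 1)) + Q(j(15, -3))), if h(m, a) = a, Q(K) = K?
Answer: 2*I*sqrt(3) ≈ 3.4641*I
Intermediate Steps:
j(t, O) = -6*t
S(l) = 77 + l (S(l) = l + 77 = 77 + l)
sqrt(S(h(1, 1)) + Q(j(15, -3))) = sqrt((77 + 1) - 6*15) = sqrt(78 - 90) = sqrt(-12) = 2*I*sqrt(3)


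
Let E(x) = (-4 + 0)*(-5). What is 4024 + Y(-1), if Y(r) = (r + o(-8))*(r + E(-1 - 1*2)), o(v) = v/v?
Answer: 4024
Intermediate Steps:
o(v) = 1
E(x) = 20 (E(x) = -4*(-5) = 20)
Y(r) = (1 + r)*(20 + r) (Y(r) = (r + 1)*(r + 20) = (1 + r)*(20 + r))
4024 + Y(-1) = 4024 + (20 + (-1)**2 + 21*(-1)) = 4024 + (20 + 1 - 21) = 4024 + 0 = 4024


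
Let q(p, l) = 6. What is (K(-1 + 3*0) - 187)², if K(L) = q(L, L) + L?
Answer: 33124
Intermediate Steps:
K(L) = 6 + L
(K(-1 + 3*0) - 187)² = ((6 + (-1 + 3*0)) - 187)² = ((6 + (-1 + 0)) - 187)² = ((6 - 1) - 187)² = (5 - 187)² = (-182)² = 33124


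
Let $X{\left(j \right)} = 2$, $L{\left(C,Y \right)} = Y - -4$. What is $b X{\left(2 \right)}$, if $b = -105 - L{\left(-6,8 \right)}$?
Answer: $-234$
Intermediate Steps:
$L{\left(C,Y \right)} = 4 + Y$ ($L{\left(C,Y \right)} = Y + 4 = 4 + Y$)
$b = -117$ ($b = -105 - \left(4 + 8\right) = -105 - 12 = -117$)
$b X{\left(2 \right)} = \left(-117\right) 2 = -234$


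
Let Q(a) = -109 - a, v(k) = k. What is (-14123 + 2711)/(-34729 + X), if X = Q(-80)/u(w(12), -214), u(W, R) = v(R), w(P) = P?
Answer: 2442168/7431977 ≈ 0.32860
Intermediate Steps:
u(W, R) = R
X = 29/214 (X = (-109 - 1*(-80))/(-214) = (-109 + 80)*(-1/214) = -29*(-1/214) = 29/214 ≈ 0.13551)
(-14123 + 2711)/(-34729 + X) = (-14123 + 2711)/(-34729 + 29/214) = -11412/(-7431977/214) = -11412*(-214/7431977) = 2442168/7431977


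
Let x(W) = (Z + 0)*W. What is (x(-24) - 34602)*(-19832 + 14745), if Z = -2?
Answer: 175776198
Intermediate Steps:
x(W) = -2*W (x(W) = (-2 + 0)*W = -2*W)
(x(-24) - 34602)*(-19832 + 14745) = (-2*(-24) - 34602)*(-19832 + 14745) = (48 - 34602)*(-5087) = -34554*(-5087) = 175776198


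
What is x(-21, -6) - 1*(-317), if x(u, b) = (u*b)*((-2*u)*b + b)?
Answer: -32191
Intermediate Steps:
x(u, b) = b*u*(b - 2*b*u) (x(u, b) = (b*u)*(-2*b*u + b) = (b*u)*(b - 2*b*u) = b*u*(b - 2*b*u))
x(-21, -6) - 1*(-317) = -21*(-6)²*(1 - 2*(-21)) - 1*(-317) = -21*36*(1 + 42) + 317 = -21*36*43 + 317 = -32508 + 317 = -32191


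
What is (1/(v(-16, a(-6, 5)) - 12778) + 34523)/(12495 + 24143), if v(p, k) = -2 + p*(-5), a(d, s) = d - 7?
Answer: 438442099/465302600 ≈ 0.94227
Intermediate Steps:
a(d, s) = -7 + d
v(p, k) = -2 - 5*p
(1/(v(-16, a(-6, 5)) - 12778) + 34523)/(12495 + 24143) = (1/((-2 - 5*(-16)) - 12778) + 34523)/(12495 + 24143) = (1/((-2 + 80) - 12778) + 34523)/36638 = (1/(78 - 12778) + 34523)*(1/36638) = (1/(-12700) + 34523)*(1/36638) = (-1/12700 + 34523)*(1/36638) = (438442099/12700)*(1/36638) = 438442099/465302600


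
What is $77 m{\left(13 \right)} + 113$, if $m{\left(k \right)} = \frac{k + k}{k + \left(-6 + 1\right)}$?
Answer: $\frac{1453}{4} \approx 363.25$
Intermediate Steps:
$m{\left(k \right)} = \frac{2 k}{-5 + k}$ ($m{\left(k \right)} = \frac{2 k}{k - 5} = \frac{2 k}{-5 + k}$)
$77 m{\left(13 \right)} + 113 = 77 \cdot 2 \cdot 13 \frac{1}{-5 + 13} + 113 = 77 \cdot 2 \cdot 13 \cdot \frac{1}{8} + 113 = 77 \cdot \frac{13}{4} + 113 = \frac{1001}{4} + 113 = \frac{1453}{4}$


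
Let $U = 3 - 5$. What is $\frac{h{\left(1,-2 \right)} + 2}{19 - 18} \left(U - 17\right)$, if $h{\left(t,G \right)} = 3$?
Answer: $-95$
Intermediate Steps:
$U = -2$ ($U = 3 - 5 = -2$)
$\frac{h{\left(1,-2 \right)} + 2}{19 - 18} \left(U - 17\right) = \frac{3 + 2}{19 - 18} \left(-2 - 17\right) = \frac{5}{1} \left(-19\right) = 5 \cdot 1 \left(-19\right) = 5 \left(-19\right) = -95$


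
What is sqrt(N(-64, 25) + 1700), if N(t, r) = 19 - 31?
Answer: 2*sqrt(422) ≈ 41.085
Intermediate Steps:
N(t, r) = -12
sqrt(N(-64, 25) + 1700) = sqrt(-12 + 1700) = sqrt(1688) = 2*sqrt(422)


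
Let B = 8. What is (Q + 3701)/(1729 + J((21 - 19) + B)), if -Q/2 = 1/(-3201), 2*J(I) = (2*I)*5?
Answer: 11846903/5694579 ≈ 2.0804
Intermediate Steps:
J(I) = 5*I (J(I) = ((2*I)*5)/2 = (10*I)/2 = 5*I)
Q = 2/3201 (Q = -2/(-3201) = -2*(-1/3201) = 2/3201 ≈ 0.00062480)
(Q + 3701)/(1729 + J((21 - 19) + B)) = (2/3201 + 3701)/(1729 + 5*((21 - 19) + 8)) = 11846903/(3201*(1729 + 5*(2 + 8))) = 11846903/(3201*(1729 + 5*10)) = 11846903/(3201*(1729 + 50)) = (11846903/3201)/1779 = (11846903/3201)*(1/1779) = 11846903/5694579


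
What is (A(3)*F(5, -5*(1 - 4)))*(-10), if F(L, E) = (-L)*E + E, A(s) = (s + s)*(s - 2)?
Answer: 3600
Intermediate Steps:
A(s) = 2*s*(-2 + s) (A(s) = (2*s)*(-2 + s) = 2*s*(-2 + s))
F(L, E) = E - E*L (F(L, E) = -E*L + E = E - E*L)
(A(3)*F(5, -5*(1 - 4)))*(-10) = ((2*3*(-2 + 3))*((-5*(1 - 4))*(1 - 1*5)))*(-10) = ((2*3*1)*((-5*(-3))*(1 - 5)))*(-10) = (6*(15*(-4)))*(-10) = (6*(-60))*(-10) = -360*(-10) = 3600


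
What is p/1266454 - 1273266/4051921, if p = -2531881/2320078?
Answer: -196905904003901947/626612961971179708 ≈ -0.31424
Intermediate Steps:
p = -2531881/2320078 (p = -2531881*1/2320078 = -2531881/2320078 ≈ -1.0913)
p/1266454 - 1273266/4051921 = -2531881/2320078/1266454 - 1273266/4051921 = -2531881/2320078*1/1266454 - 1273266*1/4051921 = -2531881/2938272063412 - 67014/213259 = -196905904003901947/626612961971179708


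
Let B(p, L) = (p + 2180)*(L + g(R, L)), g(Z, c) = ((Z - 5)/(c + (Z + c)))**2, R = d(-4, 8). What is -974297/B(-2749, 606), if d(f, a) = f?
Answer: 1421756537408/503174702985 ≈ 2.8256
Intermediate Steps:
R = -4
g(Z, c) = (-5 + Z)**2/(Z + 2*c)**2 (g(Z, c) = ((-5 + Z)/(Z + 2*c))**2 = (-5 + Z)**2/(Z + 2*c)**2)
B(p, L) = (2180 + p)*(L + 81/(-4 + 2*L)**2) (B(p, L) = (p + 2180)*(L + (-5 - 4)**2/(-4 + 2*L)**2) = (2180 + p)*(L + (-9)**2/(-4 + 2*L)**2) = (2180 + p)*(L + 81/(-4 + 2*L)**2))
-974297/B(-2749, 606) = -974297*(-2 + 606)**2/(44145 + (81/4)*(-2749) + 606*(-2 + 606)**2*(2180 - 2749)) = -974297*364816/(44145 - 222669/4 + 606*604**2*(-569)) = -974297*364816/(44145 - 222669/4 + 606*364816*(-569)) = -974297*364816/(44145 - 222669/4 - 125793664224) = -974297/((1/364816)*(-503174702985/4)) = -974297/(-503174702985/1459264) = -974297*(-1459264/503174702985) = 1421756537408/503174702985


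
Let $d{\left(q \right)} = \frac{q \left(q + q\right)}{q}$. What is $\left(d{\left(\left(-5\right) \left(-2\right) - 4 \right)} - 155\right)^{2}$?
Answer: $20449$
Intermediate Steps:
$d{\left(q \right)} = 2 q$ ($d{\left(q \right)} = \frac{q 2 q}{q} = \frac{2 q^{2}}{q} = 2 q$)
$\left(d{\left(\left(-5\right) \left(-2\right) - 4 \right)} - 155\right)^{2} = \left(2 \left(\left(-5\right) \left(-2\right) - 4\right) - 155\right)^{2} = \left(2 \left(10 - 4\right) - 155\right)^{2} = \left(2 \cdot 6 - 155\right)^{2} = \left(12 - 155\right)^{2} = \left(-143\right)^{2} = 20449$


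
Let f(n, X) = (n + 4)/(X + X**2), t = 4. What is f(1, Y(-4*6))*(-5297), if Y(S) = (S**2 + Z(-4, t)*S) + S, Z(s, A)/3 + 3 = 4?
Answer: -5297/46176 ≈ -0.11471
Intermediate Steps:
Z(s, A) = 3 (Z(s, A) = -9 + 3*4 = -9 + 12 = 3)
Y(S) = S**2 + 4*S (Y(S) = (S**2 + 3*S) + S = S**2 + 4*S)
f(n, X) = (4 + n)/(X + X**2)
f(1, Y(-4*6))*(-5297) = ((4 + 1)/((((-4*6)*(4 - 4*6)))*(1 + (-4*6)*(4 - 4*6))))*(-5297) = (5/(-24*(4 - 24)*(1 - 24*(4 - 24))))*(-5297) = (5/(-24*(-20)*(1 - 24*(-20))))*(-5297) = (5/(480*(1 + 480)))*(-5297) = ((1/480)*5/481)*(-5297) = ((1/480)*(1/481)*5)*(-5297) = (1/46176)*(-5297) = -5297/46176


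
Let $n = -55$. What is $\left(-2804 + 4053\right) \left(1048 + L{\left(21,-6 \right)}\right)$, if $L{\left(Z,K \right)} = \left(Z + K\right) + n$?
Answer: $1258992$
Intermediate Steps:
$L{\left(Z,K \right)} = -55 + K + Z$ ($L{\left(Z,K \right)} = \left(Z + K\right) - 55 = \left(K + Z\right) - 55 = -55 + K + Z$)
$\left(-2804 + 4053\right) \left(1048 + L{\left(21,-6 \right)}\right) = \left(-2804 + 4053\right) \left(1048 - 40\right) = 1249 \left(1048 - 40\right) = 1249 \cdot 1008 = 1258992$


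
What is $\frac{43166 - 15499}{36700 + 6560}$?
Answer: $\frac{27667}{43260} \approx 0.63955$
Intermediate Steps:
$\frac{43166 - 15499}{36700 + 6560} = \frac{27667}{43260}$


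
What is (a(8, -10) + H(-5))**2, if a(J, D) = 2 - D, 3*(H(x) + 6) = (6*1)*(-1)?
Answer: 16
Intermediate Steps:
H(x) = -8 (H(x) = -6 + ((6*1)*(-1))/3 = -6 + (6*(-1))/3 = -6 + (1/3)*(-6) = -6 - 2 = -8)
(a(8, -10) + H(-5))**2 = ((2 - 1*(-10)) - 8)**2 = ((2 + 10) - 8)**2 = (12 - 8)**2 = 4**2 = 16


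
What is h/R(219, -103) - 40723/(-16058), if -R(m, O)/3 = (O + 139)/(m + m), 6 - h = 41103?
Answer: 4014669476/24087 ≈ 1.6667e+5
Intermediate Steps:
h = -41097 (h = 6 - 1*41103 = 6 - 41103 = -41097)
R(m, O) = -3*(139 + O)/(2*m) (R(m, O) = -3*(O + 139)/(m + m) = -3*(139 + O)/(2*m))
h/R(219, -103) - 40723/(-16058) = -41097*146/(-139 - 1*(-103)) - 40723/(-16058) = -41097*146/(-139 + 103) - 40723*(-1/16058) = -41097/((3/2)*(1/219)*(-36)) + 40723/16058 = -41097/(-18/73) + 40723/16058 = -41097*(-73/18) + 40723/16058 = 1000027/6 + 40723/16058 = 4014669476/24087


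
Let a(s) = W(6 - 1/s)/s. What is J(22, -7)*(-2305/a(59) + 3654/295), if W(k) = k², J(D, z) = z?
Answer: 974380849673/36759655 ≈ 26507.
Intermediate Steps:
a(s) = (6 - 1/s)²/s
J(22, -7)*(-2305/a(59) + 3654/295) = -7*(-2305*205379/(-1 + 6*59)² + 3654/295) = -7*(-2305*205379/(-1 + 354)² + 3654*(1/295)) = -7*(-2305/((1/205379)*353²) + 3654/295) = -7*(-2305/((1/205379)*124609) + 3654/295) = -7*(-2305/124609/205379 + 3654/295) = -7*(-2305*205379/124609 + 3654/295) = -7*(-473398595/124609 + 3654/295) = -7*(-139197264239/36759655) = 974380849673/36759655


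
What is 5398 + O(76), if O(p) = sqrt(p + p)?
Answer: 5398 + 2*sqrt(38) ≈ 5410.3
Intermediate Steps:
O(p) = sqrt(2)*sqrt(p) (O(p) = sqrt(2*p) = sqrt(2)*sqrt(p))
5398 + O(76) = 5398 + sqrt(2)*sqrt(76) = 5398 + sqrt(2)*(2*sqrt(19)) = 5398 + 2*sqrt(38)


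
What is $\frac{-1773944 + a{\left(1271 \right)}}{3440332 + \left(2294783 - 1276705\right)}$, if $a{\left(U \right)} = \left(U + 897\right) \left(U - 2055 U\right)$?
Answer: $- \frac{257346748}{202655} \approx -1269.9$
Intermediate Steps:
$a{\left(U \right)} = - 2054 U \left(897 + U\right)$ ($a{\left(U \right)} = \left(897 + U\right) \left(- 2054 U\right) = - 2054 U \left(897 + U\right)$)
$\frac{-1773944 + a{\left(1271 \right)}}{3440332 + \left(2294783 - 1276705\right)} = \frac{-1773944 - 2610634 \left(897 + 1271\right)}{3440332 + \left(2294783 - 1276705\right)} = \frac{-1773944 - 2610634 \cdot 2168}{3440332 + 1018078} = \frac{-1773944 - 5659854512}{4458410} = \left(-5661628456\right) \frac{1}{4458410} = - \frac{257346748}{202655}$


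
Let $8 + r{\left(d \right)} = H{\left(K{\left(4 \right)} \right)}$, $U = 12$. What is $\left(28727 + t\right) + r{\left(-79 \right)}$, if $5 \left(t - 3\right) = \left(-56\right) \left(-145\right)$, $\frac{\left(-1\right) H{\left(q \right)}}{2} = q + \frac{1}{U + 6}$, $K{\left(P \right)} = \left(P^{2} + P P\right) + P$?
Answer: $\frac{272465}{9} \approx 30274.0$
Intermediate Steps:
$K{\left(P \right)} = P + 2 P^{2}$ ($K{\left(P \right)} = \left(P^{2} + P^{2}\right) + P = 2 P^{2} + P = P + 2 P^{2}$)
$H{\left(q \right)} = - \frac{1}{9} - 2 q$ ($H{\left(q \right)} = - 2 \left(q + \frac{1}{12 + 6}\right) = - 2 \left(q + \frac{1}{18}\right) = - 2 \left(\frac{1}{18} + q\right) = - \frac{1}{9} - 2 q$)
$t = 1627$ ($t = 3 + \frac{\left(-56\right) \left(-145\right)}{5} = 3 + \frac{1}{5} \cdot 8120 = 3 + 1624 = 1627$)
$r{\left(d \right)} = - \frac{721}{9}$ ($r{\left(d \right)} = -8 - \left(\frac{1}{9} + 2 \cdot 4 \left(1 + 2 \cdot 4\right)\right) = -8 - \left(\frac{1}{9} + 2 \cdot 4 \left(1 + 8\right)\right) = -8 - \left(\frac{1}{9} + 2 \cdot 4 \cdot 9\right) = -8 - \frac{649}{9} = - \frac{721}{9}$)
$\left(28727 + t\right) + r{\left(-79 \right)} = \left(28727 + 1627\right) - \frac{721}{9} = 30354 - \frac{721}{9} = \frac{272465}{9}$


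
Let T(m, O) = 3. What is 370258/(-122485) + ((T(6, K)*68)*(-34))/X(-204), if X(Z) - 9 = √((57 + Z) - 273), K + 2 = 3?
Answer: 2*(-370258*√105 + 426444141*I)/(122485*(-9*I + 2*√105)) ≈ -127.62 + 283.72*I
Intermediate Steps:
K = 1 (K = -2 + 3 = 1)
X(Z) = 9 + √(-216 + Z) (X(Z) = 9 + √((57 + Z) - 273) = 9 + √(-216 + Z))
370258/(-122485) + ((T(6, K)*68)*(-34))/X(-204) = 370258/(-122485) + ((3*68)*(-34))/(9 + √(-216 - 204)) = 370258*(-1/122485) + (204*(-34))/(9 + √(-420)) = -370258/122485 - 6936/(9 + 2*I*√105)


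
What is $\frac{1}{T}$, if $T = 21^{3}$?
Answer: $\frac{1}{9261} \approx 0.00010798$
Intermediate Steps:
$T = 9261$
$\frac{1}{T} = \frac{1}{9261}$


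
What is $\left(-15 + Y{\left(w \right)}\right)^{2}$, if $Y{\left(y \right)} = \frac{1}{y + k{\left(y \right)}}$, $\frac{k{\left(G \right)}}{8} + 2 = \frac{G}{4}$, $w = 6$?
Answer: $\frac{841}{4} \approx 210.25$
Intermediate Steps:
$k{\left(G \right)} = -16 + 2 G$ ($k{\left(G \right)} = -16 + 8 \frac{G}{4} = -16 + 2 G$)
$Y{\left(y \right)} = \frac{1}{-16 + 3 y}$ ($Y{\left(y \right)} = \frac{1}{y + \left(-16 + 2 y\right)} = \frac{1}{-16 + 3 y}$)
$\left(-15 + Y{\left(w \right)}\right)^{2} = \left(-15 + \frac{1}{-16 + 3 \cdot 6}\right)^{2} = \left(-15 + \frac{1}{-16 + 18}\right)^{2} = \left(-15 + \frac{1}{2}\right)^{2} = \left(- \frac{29}{2}\right)^{2} = \frac{841}{4}$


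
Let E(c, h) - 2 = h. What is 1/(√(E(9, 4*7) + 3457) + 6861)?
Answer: 6861/47069834 - √3487/47069834 ≈ 0.00014451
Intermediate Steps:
E(c, h) = 2 + h
1/(√(E(9, 4*7) + 3457) + 6861) = 1/(√((2 + 4*7) + 3457) + 6861) = 1/(√((2 + 28) + 3457) + 6861) = 1/(√(30 + 3457) + 6861) = 1/(√3487 + 6861) = 1/(6861 + √3487)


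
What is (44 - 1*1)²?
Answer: 1849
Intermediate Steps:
(44 - 1*1)² = (44 - 1)² = 43² = 1849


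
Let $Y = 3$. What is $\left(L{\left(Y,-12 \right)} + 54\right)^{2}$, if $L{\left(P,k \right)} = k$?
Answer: $1764$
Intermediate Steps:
$\left(L{\left(Y,-12 \right)} + 54\right)^{2} = \left(-12 + 54\right)^{2} = 42^{2} = 1764$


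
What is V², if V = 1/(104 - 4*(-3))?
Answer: 1/13456 ≈ 7.4316e-5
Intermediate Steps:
V = 1/116 (V = 1/(104 + 12) = 1/116 ≈ 0.0086207)
V² = (1/116)² = 1/13456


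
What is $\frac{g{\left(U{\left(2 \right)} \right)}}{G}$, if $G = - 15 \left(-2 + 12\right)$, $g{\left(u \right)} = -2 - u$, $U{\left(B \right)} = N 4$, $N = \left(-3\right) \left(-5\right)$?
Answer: $\frac{31}{75} \approx 0.41333$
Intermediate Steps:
$N = 15$
$U{\left(B \right)} = 60$ ($U{\left(B \right)} = 15 \cdot 4 = 60$)
$G = -150$ ($G = \left(-15\right) 10 = -150$)
$\frac{g{\left(U{\left(2 \right)} \right)}}{G} = \frac{-2 - 60}{-150} = \left(-2 - 60\right) \left(- \frac{1}{150}\right) = \left(-62\right) \left(- \frac{1}{150}\right) = \frac{31}{75}$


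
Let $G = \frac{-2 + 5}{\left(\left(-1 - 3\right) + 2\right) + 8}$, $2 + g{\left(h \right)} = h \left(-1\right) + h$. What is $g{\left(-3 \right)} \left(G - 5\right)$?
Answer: $9$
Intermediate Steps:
$g{\left(h \right)} = -2$ ($g{\left(h \right)} = -2 + \left(h \left(-1\right) + h\right) = -2 + \left(- h + h\right) = -2 + 0 = -2$)
$G = \frac{1}{2}$ ($G = \frac{3}{\left(-4 + 2\right) + 8} = \frac{3}{-2 + 8} = \frac{3}{6} = 3 \cdot \frac{1}{6} = \frac{1}{2} \approx 0.5$)
$g{\left(-3 \right)} \left(G - 5\right) = - 2 \left(\frac{1}{2} - 5\right) = \left(-2\right) \left(- \frac{9}{2}\right) = 9$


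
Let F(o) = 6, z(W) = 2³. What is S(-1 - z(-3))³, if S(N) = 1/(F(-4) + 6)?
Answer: 1/1728 ≈ 0.00057870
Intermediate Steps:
z(W) = 8
S(N) = 1/12 (S(N) = 1/(6 + 6) = 1/12)
S(-1 - z(-3))³ = (1/12)³ = 1/1728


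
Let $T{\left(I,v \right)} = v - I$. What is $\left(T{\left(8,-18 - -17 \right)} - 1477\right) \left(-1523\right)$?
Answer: $2263178$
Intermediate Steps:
$\left(T{\left(8,-18 - -17 \right)} - 1477\right) \left(-1523\right) = \left(\left(\left(-18 - -17\right) - 8\right) - 1477\right) \left(-1523\right) = \left(\left(\left(-18 + 17\right) - 8\right) - 1477\right) \left(-1523\right) = \left(\left(-1 - 8\right) - 1477\right) \left(-1523\right) = \left(-9 - 1477\right) \left(-1523\right) = \left(-1486\right) \left(-1523\right) = 2263178$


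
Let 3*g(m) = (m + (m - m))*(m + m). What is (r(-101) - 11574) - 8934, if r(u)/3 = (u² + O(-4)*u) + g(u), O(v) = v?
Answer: 31709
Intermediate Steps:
g(m) = 2*m²/3 (g(m) = ((m + (m - m))*(m + m))/3 = ((m + 0)*(2*m))/3 = (m*(2*m))/3 = (2*m²)/3 = 2*m²/3)
r(u) = -12*u + 5*u² (r(u) = 3*((u² - 4*u) + 2*u²/3) = 3*(-4*u + 5*u²/3) = -12*u + 5*u²)
(r(-101) - 11574) - 8934 = (-101*(-12 + 5*(-101)) - 11574) - 8934 = (-101*(-12 - 505) - 11574) - 8934 = (-101*(-517) - 11574) - 8934 = (52217 - 11574) - 8934 = 40643 - 8934 = 31709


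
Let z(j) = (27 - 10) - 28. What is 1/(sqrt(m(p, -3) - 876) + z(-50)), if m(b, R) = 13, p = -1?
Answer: -11/984 - I*sqrt(863)/984 ≈ -0.011179 - 0.029855*I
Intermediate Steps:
z(j) = -11 (z(j) = 17 - 28 = -11)
1/(sqrt(m(p, -3) - 876) + z(-50)) = 1/(sqrt(13 - 876) - 11) = 1/(sqrt(-863) - 11) = 1/(I*sqrt(863) - 11) = 1/(-11 + I*sqrt(863))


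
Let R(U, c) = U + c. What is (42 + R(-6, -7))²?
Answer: 841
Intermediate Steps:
(42 + R(-6, -7))² = (42 + (-6 - 7))² = (42 - 13)² = 29² = 841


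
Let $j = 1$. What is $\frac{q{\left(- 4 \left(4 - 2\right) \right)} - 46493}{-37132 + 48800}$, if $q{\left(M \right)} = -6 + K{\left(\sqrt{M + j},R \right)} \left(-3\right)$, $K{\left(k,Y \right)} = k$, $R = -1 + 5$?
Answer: $- \frac{46499}{11668} - \frac{3 i \sqrt{7}}{11668} \approx -3.9852 - 0.00068026 i$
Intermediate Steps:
$R = 4$
$q{\left(M \right)} = -6 - 3 \sqrt{1 + M}$ ($q{\left(M \right)} = -6 + \sqrt{M + 1} \left(-3\right) = -6 + \sqrt{1 + M} \left(-3\right) = -6 - 3 \sqrt{1 + M}$)
$\frac{q{\left(- 4 \left(4 - 2\right) \right)} - 46493}{-37132 + 48800} = \frac{\left(-6 - 3 \sqrt{1 - 4 \left(4 - 2\right)}\right) - 46493}{-37132 + 48800} = \frac{\left(-6 - 3 \sqrt{1 - 8}\right) - 46493}{11668} = \left(\left(-6 - 3 \sqrt{1 - 8}\right) - 46493\right) \frac{1}{11668} = \left(\left(-6 - 3 \sqrt{-7}\right) - 46493\right) \frac{1}{11668} = \left(\left(-6 - 3 i \sqrt{7}\right) - 46493\right) \frac{1}{11668} = \left(-46499 - 3 i \sqrt{7}\right) \frac{1}{11668} = - \frac{46499}{11668} - \frac{3 i \sqrt{7}}{11668}$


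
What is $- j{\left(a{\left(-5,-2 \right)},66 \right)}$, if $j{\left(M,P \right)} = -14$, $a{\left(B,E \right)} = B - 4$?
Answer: $14$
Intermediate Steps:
$a{\left(B,E \right)} = -4 + B$
$- j{\left(a{\left(-5,-2 \right)},66 \right)} = \left(-1\right) \left(-14\right) = 14$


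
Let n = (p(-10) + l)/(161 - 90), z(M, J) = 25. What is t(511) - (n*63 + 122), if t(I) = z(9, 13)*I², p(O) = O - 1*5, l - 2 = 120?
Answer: 463474372/71 ≈ 6.5278e+6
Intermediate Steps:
l = 122 (l = 2 + 120 = 122)
p(O) = -5 + O (p(O) = O - 5 = -5 + O)
t(I) = 25*I²
n = 107/71 (n = ((-5 - 10) + 122)/(161 - 90) = (-15 + 122)/71 = 107*(1/71) = 107/71 ≈ 1.5070)
t(511) - (n*63 + 122) = 25*511² - ((107/71)*63 + 122) = 25*261121 - (6741/71 + 122) = 6528025 - 1*15403/71 = 6528025 - 15403/71 = 463474372/71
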